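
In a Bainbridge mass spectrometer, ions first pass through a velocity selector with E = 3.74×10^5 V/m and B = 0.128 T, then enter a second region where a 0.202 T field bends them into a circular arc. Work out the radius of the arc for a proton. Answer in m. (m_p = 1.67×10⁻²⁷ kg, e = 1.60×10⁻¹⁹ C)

The selector passes v = E/B = 3.74×10^5/0.128 = 2.92×10^6 m/s.
In the deflection region, r = mv/(qB₂) = (1.67×10^-27)(2.92×10^6) / [(1×1.60×10^-19)(0.202)] = 0.151 m.

r ≈ 0.151 m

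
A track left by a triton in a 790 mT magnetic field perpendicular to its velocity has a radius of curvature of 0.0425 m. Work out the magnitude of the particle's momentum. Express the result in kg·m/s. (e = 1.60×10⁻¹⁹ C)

p ≈ 5.37×10^-21 kg·m/s

Since qvB = mv²/r, the momentum p = mv = qBr.
p = (1×1.60×10^-19)(0.790)(0.0425) = 5.37×10^-21 kg·m/s.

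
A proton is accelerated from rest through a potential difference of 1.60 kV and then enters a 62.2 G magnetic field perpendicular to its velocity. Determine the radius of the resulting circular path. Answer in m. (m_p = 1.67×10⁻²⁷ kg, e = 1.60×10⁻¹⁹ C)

The kinetic energy gained is K = qV = (1×1.60×10^-19)(1600) = 2.56×10^-16 J.
v = √(2K/m) = 5.54×10^5 m/s.
r = mv/(qB) = (1.67×10^-27)(5.54×10^5) / [(1×1.60×10^-19)(6.22×10^-3)] = 0.929 m.

r ≈ 0.929 m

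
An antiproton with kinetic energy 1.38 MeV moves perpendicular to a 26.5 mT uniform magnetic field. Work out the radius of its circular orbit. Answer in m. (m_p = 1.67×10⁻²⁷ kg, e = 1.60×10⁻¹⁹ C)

Convert the energy: K = 1.38 MeV = 2.21×10^-13 J.
v = √(2K/m) = √(2·2.21×10^-13/1.67×10^-27) = 1.63×10^7 m/s.
r = mv/(qB) = (1.67×10^-27)(1.63×10^7) / [(1×1.60×10^-19)(0.0265)] = 6.40 m.

r ≈ 6.40 m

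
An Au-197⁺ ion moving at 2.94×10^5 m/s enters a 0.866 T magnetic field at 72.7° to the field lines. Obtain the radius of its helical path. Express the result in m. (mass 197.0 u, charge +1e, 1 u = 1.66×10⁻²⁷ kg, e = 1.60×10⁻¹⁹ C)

Only the perpendicular component v⊥ = v sin72.7° = 2.81×10^5 m/s is bent by the field.
r = m v⊥ /(qB) = (3.27×10^-25)(2.81×10^5) / [(1×1.60×10^-19)(0.866)] = 0.662 m.

r ≈ 0.662 m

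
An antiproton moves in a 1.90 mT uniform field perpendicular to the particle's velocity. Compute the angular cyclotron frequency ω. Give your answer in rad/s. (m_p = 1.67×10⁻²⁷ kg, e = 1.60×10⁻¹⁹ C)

ω = qB/m = (1×1.60×10^-19)(1.90×10^-3) / (1.67×10^-27) = 1.82×10^5 rad/s.

ω ≈ 1.82×10^5 rad/s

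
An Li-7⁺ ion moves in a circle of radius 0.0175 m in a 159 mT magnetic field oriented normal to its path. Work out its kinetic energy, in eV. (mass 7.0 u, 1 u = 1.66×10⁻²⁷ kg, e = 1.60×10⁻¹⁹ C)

K ≈ 53.3 eV

v = qBr/m = (1×1.60×10^-19)(0.159)(0.0175) / (1.16×10^-26) = 3.83×10^4 m/s.
K = ½mv² = 0.5·(1.16×10^-26)·(3.83×10^4)² = 8.53×10^-18 J = 53.3 eV.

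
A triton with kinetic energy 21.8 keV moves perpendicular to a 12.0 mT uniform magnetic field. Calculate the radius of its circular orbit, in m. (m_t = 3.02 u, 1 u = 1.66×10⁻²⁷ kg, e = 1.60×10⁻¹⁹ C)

r ≈ 3.08 m

Convert the energy: K = 21.8 keV = 3.49×10^-15 J.
v = √(2K/m) = √(2·3.49×10^-15/5.01×10^-27) = 1.18×10^6 m/s.
r = mv/(qB) = (5.01×10^-27)(1.18×10^6) / [(1×1.60×10^-19)(0.0120)] = 3.08 m.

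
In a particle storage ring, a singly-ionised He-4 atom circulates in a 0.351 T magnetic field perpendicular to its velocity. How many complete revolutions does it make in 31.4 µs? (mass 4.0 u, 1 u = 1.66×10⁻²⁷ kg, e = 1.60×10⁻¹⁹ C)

T = 2πm/(qB) = 2π(6.64×10^-27) / [(1×1.60×10^-19)(0.351)] = 7.4288×10^-7 s.
N = t/T = 3.14×10^-5 / 7.4288×10^-7 ≈ 42.27, so 42 complete revolutions.

N = 42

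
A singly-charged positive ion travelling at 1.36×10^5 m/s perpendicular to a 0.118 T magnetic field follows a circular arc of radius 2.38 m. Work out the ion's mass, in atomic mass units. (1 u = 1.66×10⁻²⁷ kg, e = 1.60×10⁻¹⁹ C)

qvB = mv²/r ⇒ m = qBr/v.
m = (1×1.60×10^-19)(0.118)(2.38) / (1.36×10^5) = 3.30×10^-25 kg = 199 u.

m ≈ 199 u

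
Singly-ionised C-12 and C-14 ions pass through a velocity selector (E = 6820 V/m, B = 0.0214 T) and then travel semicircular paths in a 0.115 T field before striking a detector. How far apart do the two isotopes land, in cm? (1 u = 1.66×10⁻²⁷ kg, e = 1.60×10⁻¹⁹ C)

Δd ≈ 11.5 cm

Both emerge at v = E/B₁ = 3.19×10^5 m/s.
r = mv/(qB₂), so r₁ = 0.3450 m and r₂ = 0.4025 m, giving Δr = 0.0575 m.
After a semicircle each ion lands a diameter 2r from the entry slit, so the separation is 2Δr = 0.115 m.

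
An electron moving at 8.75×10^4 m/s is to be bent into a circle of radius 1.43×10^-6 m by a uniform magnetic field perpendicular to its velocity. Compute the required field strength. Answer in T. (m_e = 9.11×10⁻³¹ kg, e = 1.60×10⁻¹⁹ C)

B ≈ 0.348 T

qvB = mv²/r gives B = mv/(qr).
B = (9.11×10^-31)(8.75×10^4) / [(1×1.60×10^-19)(1.43×10^-6)] = 0.348 T.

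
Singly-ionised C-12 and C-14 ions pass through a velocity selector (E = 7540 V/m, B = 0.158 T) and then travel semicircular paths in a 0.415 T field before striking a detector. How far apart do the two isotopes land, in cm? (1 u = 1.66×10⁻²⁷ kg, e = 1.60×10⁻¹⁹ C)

Δd ≈ 0.477 cm

Both emerge at v = E/B₁ = 4.77×10^4 m/s.
r = mv/(qB₂), so r₁ = 0.01432 m and r₂ = 0.01670 m, giving Δr = 2.39×10^-3 m.
After a semicircle each ion lands a diameter 2r from the entry slit, so the separation is 2Δr = 4.77×10^-3 m.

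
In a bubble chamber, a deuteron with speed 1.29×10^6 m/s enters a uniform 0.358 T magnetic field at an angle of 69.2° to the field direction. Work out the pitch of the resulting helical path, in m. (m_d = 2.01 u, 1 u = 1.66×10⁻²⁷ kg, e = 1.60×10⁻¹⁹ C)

pitch ≈ 0.168 m

The velocity component along B is v∥ = v cos69.2° = 4.58×10^5 m/s.
The cyclotron period T = 2πm/(qB) = 3.66×10^-7 s is set by m, q, B alone.
Pitch = v∥·T = (4.58×10^5)(3.66×10^-7) = 0.168 m.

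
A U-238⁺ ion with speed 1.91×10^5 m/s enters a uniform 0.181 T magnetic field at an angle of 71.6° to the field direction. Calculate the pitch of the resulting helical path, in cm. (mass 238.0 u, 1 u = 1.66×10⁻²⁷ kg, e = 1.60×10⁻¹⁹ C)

The velocity component along B is v∥ = v cos71.6° = 6.03×10^4 m/s.
The cyclotron period T = 2πm/(qB) = 8.57×10^-5 s is set by m, q, B alone.
Pitch = v∥·T = (6.03×10^4)(8.57×10^-5) = 5.17 m.

pitch ≈ 517 cm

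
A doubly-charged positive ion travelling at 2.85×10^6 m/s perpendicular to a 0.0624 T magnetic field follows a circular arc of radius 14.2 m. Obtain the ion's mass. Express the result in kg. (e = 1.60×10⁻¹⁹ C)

qvB = mv²/r ⇒ m = qBr/v.
m = (2×1.60×10^-19)(0.0624)(14.2) / (2.85×10^6) = 9.95×10^-26 kg.

m ≈ 9.95×10^-26 kg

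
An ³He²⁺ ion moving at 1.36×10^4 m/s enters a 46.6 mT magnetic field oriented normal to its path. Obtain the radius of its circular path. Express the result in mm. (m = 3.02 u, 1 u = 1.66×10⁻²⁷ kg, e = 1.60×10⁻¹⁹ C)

r ≈ 4.57 mm

The magnetic force provides the centripetal force: qvB = mv²/r, so r = mv/(qB).
r = (5.01×10^-27 kg)(1.36×10^4 m/s) / [(2×1.60×10^-19 C)(0.0466 T)] = 4.57×10^-3 m.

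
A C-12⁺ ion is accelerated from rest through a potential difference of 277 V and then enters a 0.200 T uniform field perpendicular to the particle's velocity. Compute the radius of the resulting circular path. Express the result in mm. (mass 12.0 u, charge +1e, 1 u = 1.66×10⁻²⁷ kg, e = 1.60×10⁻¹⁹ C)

r ≈ 41.5 mm

The kinetic energy gained is K = qV = (1×1.60×10^-19)(277) = 4.43×10^-17 J.
v = √(2K/m) = 6.67×10^4 m/s.
r = mv/(qB) = (1.99×10^-26)(6.67×10^4) / [(1×1.60×10^-19)(0.200)] = 0.0415 m.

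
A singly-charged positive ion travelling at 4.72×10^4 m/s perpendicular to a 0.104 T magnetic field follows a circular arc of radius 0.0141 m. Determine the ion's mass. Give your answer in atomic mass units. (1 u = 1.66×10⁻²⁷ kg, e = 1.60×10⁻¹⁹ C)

m ≈ 2.99 u

qvB = mv²/r ⇒ m = qBr/v.
m = (1×1.60×10^-19)(0.104)(0.0141) / (4.72×10^4) = 4.97×10^-27 kg = 2.99 u.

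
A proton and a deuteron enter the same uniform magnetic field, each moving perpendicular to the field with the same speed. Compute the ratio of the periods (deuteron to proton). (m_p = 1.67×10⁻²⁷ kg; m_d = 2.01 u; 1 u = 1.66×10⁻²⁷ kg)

ratio ≈ 2.00

T = 2πm/(qB) is independent of speed, so T₂/T₁ = (m₂/q₂)/(m₁/q₁).
T_{deuteron}/T_{proton} = (3.34×10^-27/1e) / (1.67×10^-27/1e) = 2.00.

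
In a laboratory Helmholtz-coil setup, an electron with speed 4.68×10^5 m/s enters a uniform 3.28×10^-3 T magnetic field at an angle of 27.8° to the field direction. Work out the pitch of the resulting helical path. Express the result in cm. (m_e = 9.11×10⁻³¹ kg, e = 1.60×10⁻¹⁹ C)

The velocity component along B is v∥ = v cos27.8° = 4.14×10^5 m/s.
The cyclotron period T = 2πm/(qB) = 1.09×10^-8 s is set by m, q, B alone.
Pitch = v∥·T = (4.14×10^5)(1.09×10^-8) = 4.52×10^-3 m.

pitch ≈ 0.452 cm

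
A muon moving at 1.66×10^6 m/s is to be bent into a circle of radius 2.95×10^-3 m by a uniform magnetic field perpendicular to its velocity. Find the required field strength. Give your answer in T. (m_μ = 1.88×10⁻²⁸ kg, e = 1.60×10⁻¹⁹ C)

B ≈ 0.661 T

qvB = mv²/r gives B = mv/(qr).
B = (1.88×10^-28)(1.66×10^6) / [(1×1.60×10^-19)(2.95×10^-3)] = 0.661 T.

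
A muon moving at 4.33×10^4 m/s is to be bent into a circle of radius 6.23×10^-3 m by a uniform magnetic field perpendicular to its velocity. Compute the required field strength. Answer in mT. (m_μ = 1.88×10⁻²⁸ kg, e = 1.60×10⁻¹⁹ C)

B ≈ 8.17 mT

qvB = mv²/r gives B = mv/(qr).
B = (1.88×10^-28)(4.33×10^4) / [(1×1.60×10^-19)(6.23×10^-3)] = 8.17×10^-3 T.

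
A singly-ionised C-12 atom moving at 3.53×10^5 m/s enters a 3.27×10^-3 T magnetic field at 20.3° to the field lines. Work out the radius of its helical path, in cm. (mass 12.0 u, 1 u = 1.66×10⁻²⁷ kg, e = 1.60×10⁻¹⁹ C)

Only the perpendicular component v⊥ = v sin20.3° = 1.22×10^5 m/s is bent by the field.
r = m v⊥ /(qB) = (1.99×10^-26)(1.22×10^5) / [(1×1.60×10^-19)(3.27×10^-3)] = 4.66 m.

r ≈ 466 cm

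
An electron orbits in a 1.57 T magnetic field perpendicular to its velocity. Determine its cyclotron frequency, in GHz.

f = qB/(2πm) = (1×1.60×10^-19)(1.57) / [2π(9.11×10^-31)] = 4.39×10^10 Hz.

f ≈ 43.9 GHz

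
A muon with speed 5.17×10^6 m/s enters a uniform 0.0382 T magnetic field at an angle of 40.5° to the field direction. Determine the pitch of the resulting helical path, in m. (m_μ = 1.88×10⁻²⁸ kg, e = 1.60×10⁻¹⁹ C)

pitch ≈ 0.760 m

The velocity component along B is v∥ = v cos40.5° = 3.93×10^6 m/s.
The cyclotron period T = 2πm/(qB) = 1.93×10^-7 s is set by m, q, B alone.
Pitch = v∥·T = (3.93×10^6)(1.93×10^-7) = 0.760 m.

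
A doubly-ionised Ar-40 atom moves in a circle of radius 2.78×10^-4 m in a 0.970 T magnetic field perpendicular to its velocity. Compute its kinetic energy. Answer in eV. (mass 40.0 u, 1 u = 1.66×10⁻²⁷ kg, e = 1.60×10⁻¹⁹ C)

K ≈ 0.350 eV

v = qBr/m = (2×1.60×10^-19)(0.970)(2.78×10^-4) / (6.64×10^-26) = 1300 m/s.
K = ½mv² = 0.5·(6.64×10^-26)·(1300)² = 5.61×10^-20 J = 0.350 eV.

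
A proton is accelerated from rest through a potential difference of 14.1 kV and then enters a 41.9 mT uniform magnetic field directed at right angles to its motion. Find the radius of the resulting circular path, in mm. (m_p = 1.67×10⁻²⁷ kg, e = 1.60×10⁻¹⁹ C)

The kinetic energy gained is K = qV = (1×1.60×10^-19)(1.41×10^4) = 2.26×10^-15 J.
v = √(2K/m) = 1.64×10^6 m/s.
r = mv/(qB) = (1.67×10^-27)(1.64×10^6) / [(1×1.60×10^-19)(0.0419)] = 0.409 m.

r ≈ 409 mm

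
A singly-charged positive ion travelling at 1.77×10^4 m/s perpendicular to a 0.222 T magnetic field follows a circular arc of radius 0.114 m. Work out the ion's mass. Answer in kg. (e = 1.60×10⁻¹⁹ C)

qvB = mv²/r ⇒ m = qBr/v.
m = (1×1.60×10^-19)(0.222)(0.114) / (1.77×10^4) = 2.29×10^-25 kg.

m ≈ 2.29×10^-25 kg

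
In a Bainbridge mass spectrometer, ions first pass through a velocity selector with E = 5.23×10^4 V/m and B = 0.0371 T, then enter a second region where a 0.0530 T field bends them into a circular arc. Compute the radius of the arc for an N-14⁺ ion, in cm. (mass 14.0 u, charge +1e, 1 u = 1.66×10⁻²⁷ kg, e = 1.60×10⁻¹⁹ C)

The selector passes v = E/B = 5.23×10^4/0.0371 = 1.41×10^6 m/s.
In the deflection region, r = mv/(qB₂) = (2.32×10^-26)(1.41×10^6) / [(1×1.60×10^-19)(0.0530)] = 3.86 m.

r ≈ 386 cm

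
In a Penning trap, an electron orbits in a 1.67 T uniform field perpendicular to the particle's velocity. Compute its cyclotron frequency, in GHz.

f ≈ 46.7 GHz

f = qB/(2πm) = (1×1.60×10^-19)(1.67) / [2π(9.11×10^-31)] = 4.67×10^10 Hz.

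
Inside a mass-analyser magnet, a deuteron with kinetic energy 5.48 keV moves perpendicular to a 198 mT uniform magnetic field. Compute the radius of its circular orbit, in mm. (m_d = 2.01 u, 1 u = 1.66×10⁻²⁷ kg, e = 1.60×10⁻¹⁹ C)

Convert the energy: K = 5.48 keV = 8.77×10^-16 J.
v = √(2K/m) = √(2·8.77×10^-16/3.34×10^-27) = 7.25×10^5 m/s.
r = mv/(qB) = (3.34×10^-27)(7.25×10^5) / [(1×1.60×10^-19)(0.198)] = 0.0764 m.

r ≈ 76.4 mm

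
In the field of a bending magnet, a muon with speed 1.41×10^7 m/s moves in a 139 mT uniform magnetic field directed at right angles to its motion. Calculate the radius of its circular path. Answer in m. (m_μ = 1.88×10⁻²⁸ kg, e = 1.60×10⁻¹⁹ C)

r ≈ 0.119 m

The magnetic force provides the centripetal force: qvB = mv²/r, so r = mv/(qB).
r = (1.88×10^-28 kg)(1.41×10^7 m/s) / [(1×1.60×10^-19 C)(0.139 T)] = 0.119 m.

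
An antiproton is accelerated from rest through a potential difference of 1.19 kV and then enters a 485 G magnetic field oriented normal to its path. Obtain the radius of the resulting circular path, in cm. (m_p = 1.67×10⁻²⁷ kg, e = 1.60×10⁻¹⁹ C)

The kinetic energy gained is K = qV = (1×1.60×10^-19)(1190) = 1.90×10^-16 J.
v = √(2K/m) = 4.78×10^5 m/s.
r = mv/(qB) = (1.67×10^-27)(4.78×10^5) / [(1×1.60×10^-19)(0.0485)] = 0.103 m.

r ≈ 10.3 cm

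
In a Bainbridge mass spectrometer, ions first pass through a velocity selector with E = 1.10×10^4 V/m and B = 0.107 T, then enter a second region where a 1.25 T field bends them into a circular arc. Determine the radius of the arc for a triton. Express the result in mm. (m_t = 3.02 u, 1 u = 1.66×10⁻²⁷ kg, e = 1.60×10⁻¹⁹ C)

r ≈ 2.58 mm

The selector passes v = E/B = 1.10×10^4/0.107 = 1.03×10^5 m/s.
In the deflection region, r = mv/(qB₂) = (5.01×10^-27)(1.03×10^5) / [(1×1.60×10^-19)(1.25)] = 2.58×10^-3 m.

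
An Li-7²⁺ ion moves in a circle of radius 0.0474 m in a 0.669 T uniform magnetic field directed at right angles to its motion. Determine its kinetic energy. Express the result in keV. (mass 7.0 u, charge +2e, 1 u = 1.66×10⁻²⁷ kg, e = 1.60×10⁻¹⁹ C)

v = qBr/m = (2×1.60×10^-19)(0.669)(0.0474) / (1.16×10^-26) = 8.73×10^5 m/s.
K = ½mv² = 0.5·(1.16×10^-26)·(8.73×10^5)² = 4.43×10^-15 J = 27.7 keV.

K ≈ 27.7 keV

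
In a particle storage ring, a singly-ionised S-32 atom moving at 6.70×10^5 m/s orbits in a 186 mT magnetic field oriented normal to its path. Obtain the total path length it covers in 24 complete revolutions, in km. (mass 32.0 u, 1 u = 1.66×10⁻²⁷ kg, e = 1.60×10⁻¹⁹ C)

L ≈ 0.180 km

r = mv/(qB) = 1.20 m, so one revolution covers 2πr = 7.51 m.
In 24 revolutions: L = 24·2πr = 180 m.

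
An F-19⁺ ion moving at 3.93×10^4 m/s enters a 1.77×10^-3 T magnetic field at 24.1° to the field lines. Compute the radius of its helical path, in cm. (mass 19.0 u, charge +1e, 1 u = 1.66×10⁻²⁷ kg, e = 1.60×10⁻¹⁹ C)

Only the perpendicular component v⊥ = v sin24.1° = 1.60×10^4 m/s is bent by the field.
r = m v⊥ /(qB) = (3.15×10^-26)(1.60×10^4) / [(1×1.60×10^-19)(1.77×10^-3)] = 1.79 m.

r ≈ 179 cm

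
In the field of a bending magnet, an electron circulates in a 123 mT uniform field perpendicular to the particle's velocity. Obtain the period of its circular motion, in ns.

The cyclotron period is independent of speed: T = 2πm/(qB).
T = 2π(9.11×10^-31) / [(1×1.60×10^-19)(0.123)] = 2.91×10^-10 s.

T ≈ 0.291 ns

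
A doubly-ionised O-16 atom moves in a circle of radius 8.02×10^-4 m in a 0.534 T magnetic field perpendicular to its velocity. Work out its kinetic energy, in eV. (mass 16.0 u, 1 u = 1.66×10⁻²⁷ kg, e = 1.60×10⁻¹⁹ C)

K ≈ 2.21 eV

v = qBr/m = (2×1.60×10^-19)(0.534)(8.02×10^-4) / (2.66×10^-26) = 5160 m/s.
K = ½mv² = 0.5·(2.66×10^-26)·(5160)² = 3.54×10^-19 J = 2.21 eV.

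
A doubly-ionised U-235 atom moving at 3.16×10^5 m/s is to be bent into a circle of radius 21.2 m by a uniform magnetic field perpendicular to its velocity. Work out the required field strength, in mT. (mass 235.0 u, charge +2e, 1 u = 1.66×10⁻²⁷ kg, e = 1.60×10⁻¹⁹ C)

B ≈ 18.2 mT

qvB = mv²/r gives B = mv/(qr).
B = (3.90×10^-25)(3.16×10^5) / [(2×1.60×10^-19)(21.2)] = 0.0182 T.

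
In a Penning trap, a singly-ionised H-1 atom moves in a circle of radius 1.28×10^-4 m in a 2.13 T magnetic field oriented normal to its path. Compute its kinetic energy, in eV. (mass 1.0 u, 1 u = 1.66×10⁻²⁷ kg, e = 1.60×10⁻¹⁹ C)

v = qBr/m = (1×1.60×10^-19)(2.13)(1.28×10^-4) / (1.66×10^-27) = 2.63×10^4 m/s.
K = ½mv² = 0.5·(1.66×10^-27)·(2.63×10^4)² = 5.73×10^-19 J = 3.58 eV.

K ≈ 3.58 eV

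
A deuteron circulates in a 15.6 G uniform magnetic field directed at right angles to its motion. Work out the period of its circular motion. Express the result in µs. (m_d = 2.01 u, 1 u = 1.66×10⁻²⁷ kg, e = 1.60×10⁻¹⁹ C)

T ≈ 84.0 µs

The cyclotron period is independent of speed: T = 2πm/(qB).
T = 2π(3.34×10^-27) / [(1×1.60×10^-19)(1.56×10^-3)] = 8.40×10^-5 s.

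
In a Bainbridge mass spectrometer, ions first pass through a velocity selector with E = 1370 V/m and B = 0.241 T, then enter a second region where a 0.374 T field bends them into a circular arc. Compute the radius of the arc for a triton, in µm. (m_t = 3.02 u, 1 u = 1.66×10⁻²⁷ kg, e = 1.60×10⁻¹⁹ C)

The selector passes v = E/B = 1370/0.241 = 5680 m/s.
In the deflection region, r = mv/(qB₂) = (5.01×10^-27)(5680) / [(1×1.60×10^-19)(0.374)] = 4.76×10^-4 m.

r ≈ 476 µm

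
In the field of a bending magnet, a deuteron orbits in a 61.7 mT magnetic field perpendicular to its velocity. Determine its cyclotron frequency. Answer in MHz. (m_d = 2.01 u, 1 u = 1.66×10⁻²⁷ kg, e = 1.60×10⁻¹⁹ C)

f ≈ 0.471 MHz

f = qB/(2πm) = (1×1.60×10^-19)(0.0617) / [2π(3.34×10^-27)] = 4.71×10^5 Hz.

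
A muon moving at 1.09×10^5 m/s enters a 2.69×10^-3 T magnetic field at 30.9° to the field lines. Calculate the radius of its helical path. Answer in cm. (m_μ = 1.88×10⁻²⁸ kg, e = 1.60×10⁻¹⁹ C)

Only the perpendicular component v⊥ = v sin30.9° = 5.60×10^4 m/s is bent by the field.
r = m v⊥ /(qB) = (1.88×10^-28)(5.60×10^4) / [(1×1.60×10^-19)(2.69×10^-3)] = 0.0245 m.

r ≈ 2.45 cm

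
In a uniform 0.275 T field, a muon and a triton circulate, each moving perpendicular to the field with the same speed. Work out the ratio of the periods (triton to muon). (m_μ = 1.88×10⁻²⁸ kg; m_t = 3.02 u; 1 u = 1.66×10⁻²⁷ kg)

T = 2πm/(qB) is independent of speed, so T₂/T₁ = (m₂/q₂)/(m₁/q₁).
T_{triton}/T_{muon} = (5.01×10^-27/1e) / (1.88×10^-28/1e) = 26.7.

ratio ≈ 26.7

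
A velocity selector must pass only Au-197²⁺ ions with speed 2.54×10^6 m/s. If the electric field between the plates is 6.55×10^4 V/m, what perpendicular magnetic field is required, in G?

qE = qvB ⇒ B = E/v = (6.55×10^4) / (2.54×10^6) = 0.0258 T.

B ≈ 258 G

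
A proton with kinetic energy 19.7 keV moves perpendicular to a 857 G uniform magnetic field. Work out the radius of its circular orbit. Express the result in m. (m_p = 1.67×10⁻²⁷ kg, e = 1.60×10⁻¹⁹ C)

r ≈ 0.237 m

Convert the energy: K = 19.7 keV = 3.15×10^-15 J.
v = √(2K/m) = √(2·3.15×10^-15/1.67×10^-27) = 1.94×10^6 m/s.
r = mv/(qB) = (1.67×10^-27)(1.94×10^6) / [(1×1.60×10^-19)(0.0857)] = 0.237 m.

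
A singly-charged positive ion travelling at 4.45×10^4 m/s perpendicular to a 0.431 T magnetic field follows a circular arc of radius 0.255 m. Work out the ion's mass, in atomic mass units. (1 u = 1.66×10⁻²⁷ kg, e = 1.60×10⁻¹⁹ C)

m ≈ 238 u

qvB = mv²/r ⇒ m = qBr/v.
m = (1×1.60×10^-19)(0.431)(0.255) / (4.45×10^4) = 3.95×10^-25 kg = 238 u.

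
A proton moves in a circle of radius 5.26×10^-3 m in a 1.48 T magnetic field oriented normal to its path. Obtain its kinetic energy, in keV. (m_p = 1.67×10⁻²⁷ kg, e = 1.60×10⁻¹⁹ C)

v = qBr/m = (1×1.60×10^-19)(1.48)(5.26×10^-3) / (1.67×10^-27) = 7.46×10^5 m/s.
K = ½mv² = 0.5·(1.67×10^-27)·(7.46×10^5)² = 4.65×10^-16 J = 2.90 keV.

K ≈ 2.90 keV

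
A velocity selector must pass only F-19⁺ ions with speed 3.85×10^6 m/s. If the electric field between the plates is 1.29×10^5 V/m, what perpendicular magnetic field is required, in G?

B ≈ 335 G

qE = qvB ⇒ B = E/v = (1.29×10^5) / (3.85×10^6) = 0.0335 T.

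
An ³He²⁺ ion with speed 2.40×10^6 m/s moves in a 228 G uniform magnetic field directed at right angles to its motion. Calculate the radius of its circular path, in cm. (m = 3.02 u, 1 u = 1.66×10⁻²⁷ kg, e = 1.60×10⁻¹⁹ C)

r ≈ 165 cm

The magnetic force provides the centripetal force: qvB = mv²/r, so r = mv/(qB).
r = (5.01×10^-27 kg)(2.40×10^6 m/s) / [(2×1.60×10^-19 C)(0.0228 T)] = 1.65 m.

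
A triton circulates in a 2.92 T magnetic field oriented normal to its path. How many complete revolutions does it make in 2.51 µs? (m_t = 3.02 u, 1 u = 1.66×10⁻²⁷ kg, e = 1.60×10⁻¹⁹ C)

T = 2πm/(qB) = 2π(5.0132×10^-27) / [(1×1.60×10^-19)(2.92)] = 6.7421×10^-8 s.
N = t/T = 2.51×10^-6 / 6.7421×10^-8 ≈ 37.23, so 37 complete revolutions.

N = 37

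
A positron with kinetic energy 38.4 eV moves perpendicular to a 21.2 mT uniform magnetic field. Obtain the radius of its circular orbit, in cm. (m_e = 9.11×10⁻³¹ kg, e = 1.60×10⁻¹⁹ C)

Convert the energy: K = 38.4 eV = 6.14×10^-18 J.
v = √(2K/m) = √(2·6.14×10^-18/9.11×10^-31) = 3.67×10^6 m/s.
r = mv/(qB) = (9.11×10^-31)(3.67×10^6) / [(1×1.60×10^-19)(0.0212)] = 9.86×10^-4 m.

r ≈ 0.0986 cm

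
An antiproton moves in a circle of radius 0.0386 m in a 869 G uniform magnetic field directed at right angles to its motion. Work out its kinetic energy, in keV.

K ≈ 0.539 keV

v = qBr/m = (1×1.60×10^-19)(0.0869)(0.0386) / (1.67×10^-27) = 3.21×10^5 m/s.
K = ½mv² = 0.5·(1.67×10^-27)·(3.21×10^5)² = 8.62×10^-17 J = 0.539 keV.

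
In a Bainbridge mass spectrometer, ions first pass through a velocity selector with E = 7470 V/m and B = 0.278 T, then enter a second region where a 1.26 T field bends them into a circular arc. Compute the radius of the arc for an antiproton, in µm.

The selector passes v = E/B = 7470/0.278 = 2.69×10^4 m/s.
In the deflection region, r = mv/(qB₂) = (1.67×10^-27)(2.69×10^4) / [(1×1.60×10^-19)(1.26)] = 2.23×10^-4 m.

r ≈ 223 µm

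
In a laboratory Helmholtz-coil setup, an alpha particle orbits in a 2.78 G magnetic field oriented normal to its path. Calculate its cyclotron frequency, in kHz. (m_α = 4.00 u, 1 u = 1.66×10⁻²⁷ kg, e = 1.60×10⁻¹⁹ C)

f ≈ 2.13 kHz

f = qB/(2πm) = (2×1.60×10^-19)(2.78×10^-4) / [2π(6.64×10^-27)] = 2130 Hz.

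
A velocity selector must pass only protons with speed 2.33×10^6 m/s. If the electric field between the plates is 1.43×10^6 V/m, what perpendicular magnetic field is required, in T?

qE = qvB ⇒ B = E/v = (1.43×10^6) / (2.33×10^6) = 0.614 T.

B ≈ 0.614 T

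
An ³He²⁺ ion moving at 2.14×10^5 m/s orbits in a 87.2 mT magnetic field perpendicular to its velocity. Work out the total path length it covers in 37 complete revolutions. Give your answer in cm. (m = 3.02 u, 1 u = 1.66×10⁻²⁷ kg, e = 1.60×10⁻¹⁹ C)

r = mv/(qB) = 0.0384 m, so one revolution covers 2πr = 0.242 m.
In 37 revolutions: L = 37·2πr = 8.94 m.

L ≈ 894 cm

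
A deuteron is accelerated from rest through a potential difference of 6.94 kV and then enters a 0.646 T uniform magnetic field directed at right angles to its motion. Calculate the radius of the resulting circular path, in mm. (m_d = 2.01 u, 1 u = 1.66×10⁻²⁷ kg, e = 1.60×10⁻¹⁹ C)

r ≈ 26.3 mm

The kinetic energy gained is K = qV = (1×1.60×10^-19)(6940) = 1.11×10^-15 J.
v = √(2K/m) = 8.16×10^5 m/s.
r = mv/(qB) = (3.34×10^-27)(8.16×10^5) / [(1×1.60×10^-19)(0.646)] = 0.0263 m.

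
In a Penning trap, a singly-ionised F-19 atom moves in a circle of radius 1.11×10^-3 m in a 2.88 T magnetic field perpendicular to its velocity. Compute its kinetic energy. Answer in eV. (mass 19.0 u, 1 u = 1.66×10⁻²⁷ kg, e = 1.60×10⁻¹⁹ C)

v = qBr/m = (1×1.60×10^-19)(2.88)(1.11×10^-3) / (3.15×10^-26) = 1.62×10^4 m/s.
K = ½mv² = 0.5·(3.15×10^-26)·(1.62×10^4)² = 4.15×10^-18 J = 25.9 eV.

K ≈ 25.9 eV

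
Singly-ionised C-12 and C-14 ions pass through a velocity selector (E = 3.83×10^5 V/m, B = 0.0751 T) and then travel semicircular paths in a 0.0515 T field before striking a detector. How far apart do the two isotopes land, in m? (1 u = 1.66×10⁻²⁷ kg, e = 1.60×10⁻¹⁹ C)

Both emerge at v = E/B₁ = 5.10×10^6 m/s.
r = mv/(qB₂), so r₁ = 12.33 m and r₂ = 14.38 m, giving Δr = 2.05 m.
After a semicircle each ion lands a diameter 2r from the entry slit, so the separation is 2Δr = 4.11 m.

Δd ≈ 4.11 m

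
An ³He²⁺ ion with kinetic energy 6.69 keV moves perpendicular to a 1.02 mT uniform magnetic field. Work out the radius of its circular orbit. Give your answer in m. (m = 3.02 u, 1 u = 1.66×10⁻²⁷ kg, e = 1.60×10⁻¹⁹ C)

Convert the energy: K = 6.69 keV = 1.07×10^-15 J.
v = √(2K/m) = √(2·1.07×10^-15/5.01×10^-27) = 6.53×10^5 m/s.
r = mv/(qB) = (5.01×10^-27)(6.53×10^5) / [(2×1.60×10^-19)(1.02×10^-3)] = 10.0 m.

r ≈ 10.0 m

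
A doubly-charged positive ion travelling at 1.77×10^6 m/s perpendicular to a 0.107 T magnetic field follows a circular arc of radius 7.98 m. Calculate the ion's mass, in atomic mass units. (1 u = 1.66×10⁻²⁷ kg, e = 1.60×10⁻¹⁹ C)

qvB = mv²/r ⇒ m = qBr/v.
m = (2×1.60×10^-19)(0.107)(7.98) / (1.77×10^6) = 1.54×10^-25 kg = 93.0 u.

m ≈ 93.0 u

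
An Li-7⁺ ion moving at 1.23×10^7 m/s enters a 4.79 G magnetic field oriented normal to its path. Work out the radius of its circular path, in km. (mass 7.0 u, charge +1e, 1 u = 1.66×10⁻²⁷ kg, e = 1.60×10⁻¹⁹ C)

r ≈ 1.86 km

The magnetic force provides the centripetal force: qvB = mv²/r, so r = mv/(qB).
r = (1.16×10^-26 kg)(1.23×10^7 m/s) / [(1×1.60×10^-19 C)(4.79×10^-4 T)] = 1860 m.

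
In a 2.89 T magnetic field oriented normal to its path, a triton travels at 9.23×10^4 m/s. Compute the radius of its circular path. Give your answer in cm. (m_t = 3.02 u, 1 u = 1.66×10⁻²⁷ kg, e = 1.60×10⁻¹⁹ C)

The magnetic force provides the centripetal force: qvB = mv²/r, so r = mv/(qB).
r = (5.01×10^-27 kg)(9.23×10^4 m/s) / [(1×1.60×10^-19 C)(2.89 T)] = 1.00×10^-3 m.

r ≈ 0.100 cm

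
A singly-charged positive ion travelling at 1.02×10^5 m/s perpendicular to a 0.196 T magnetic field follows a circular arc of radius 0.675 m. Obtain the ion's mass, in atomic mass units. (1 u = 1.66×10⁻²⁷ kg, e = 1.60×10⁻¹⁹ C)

qvB = mv²/r ⇒ m = qBr/v.
m = (1×1.60×10^-19)(0.196)(0.675) / (1.02×10^5) = 2.08×10^-25 kg = 125 u.

m ≈ 125 u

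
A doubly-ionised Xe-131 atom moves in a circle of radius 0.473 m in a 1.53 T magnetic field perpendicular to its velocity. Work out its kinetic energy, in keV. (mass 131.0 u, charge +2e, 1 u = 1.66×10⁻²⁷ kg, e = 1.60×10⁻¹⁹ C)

K ≈ 771 keV

v = qBr/m = (2×1.60×10^-19)(1.53)(0.473) / (2.17×10^-25) = 1.06×10^6 m/s.
K = ½mv² = 0.5·(2.17×10^-25)·(1.06×10^6)² = 1.23×10^-13 J = 771 keV.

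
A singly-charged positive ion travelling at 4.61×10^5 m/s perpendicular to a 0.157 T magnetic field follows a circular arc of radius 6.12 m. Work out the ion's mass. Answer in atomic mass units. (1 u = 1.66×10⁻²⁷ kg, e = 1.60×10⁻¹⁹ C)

m ≈ 201 u

qvB = mv²/r ⇒ m = qBr/v.
m = (1×1.60×10^-19)(0.157)(6.12) / (4.61×10^5) = 3.33×10^-25 kg = 201 u.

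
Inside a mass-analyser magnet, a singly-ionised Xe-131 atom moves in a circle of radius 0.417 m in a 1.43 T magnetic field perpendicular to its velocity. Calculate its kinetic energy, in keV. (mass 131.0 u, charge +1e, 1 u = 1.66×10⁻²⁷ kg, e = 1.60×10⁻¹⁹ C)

K ≈ 131 keV

v = qBr/m = (1×1.60×10^-19)(1.43)(0.417) / (2.17×10^-25) = 4.39×10^5 m/s.
K = ½mv² = 0.5·(2.17×10^-25)·(4.39×10^5)² = 2.09×10^-14 J = 131 keV.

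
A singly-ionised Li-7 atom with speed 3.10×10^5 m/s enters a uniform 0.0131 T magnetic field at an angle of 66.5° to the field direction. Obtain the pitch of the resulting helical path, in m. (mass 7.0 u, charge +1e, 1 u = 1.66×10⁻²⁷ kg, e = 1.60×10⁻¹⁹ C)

The velocity component along B is v∥ = v cos66.5° = 1.24×10^5 m/s.
The cyclotron period T = 2πm/(qB) = 3.48×10^-5 s is set by m, q, B alone.
Pitch = v∥·T = (1.24×10^5)(3.48×10^-5) = 4.31 m.

pitch ≈ 4.31 m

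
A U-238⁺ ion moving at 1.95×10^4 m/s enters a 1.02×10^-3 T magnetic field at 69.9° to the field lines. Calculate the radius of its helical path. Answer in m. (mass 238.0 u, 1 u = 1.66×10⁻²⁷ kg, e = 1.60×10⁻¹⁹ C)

Only the perpendicular component v⊥ = v sin69.9° = 1.83×10^4 m/s is bent by the field.
r = m v⊥ /(qB) = (3.95×10^-25)(1.83×10^4) / [(1×1.60×10^-19)(1.02×10^-3)] = 44.3 m.

r ≈ 44.3 m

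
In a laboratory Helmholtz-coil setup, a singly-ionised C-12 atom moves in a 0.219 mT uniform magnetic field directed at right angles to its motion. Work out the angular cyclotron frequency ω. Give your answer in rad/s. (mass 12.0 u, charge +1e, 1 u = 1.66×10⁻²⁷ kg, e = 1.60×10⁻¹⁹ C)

ω = qB/m = (1×1.60×10^-19)(2.19×10^-4) / (1.99×10^-26) = 1760 rad/s.

ω ≈ 1760 rad/s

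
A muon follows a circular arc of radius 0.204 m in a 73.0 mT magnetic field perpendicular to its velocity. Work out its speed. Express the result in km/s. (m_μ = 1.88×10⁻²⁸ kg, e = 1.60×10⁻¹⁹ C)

v ≈ 12700 km/s

From qvB = mv²/r, v = qBr/m.
v = (1×1.60×10^-19)(0.0730)(0.204) / (1.88×10^-28) = 1.27×10^7 m/s.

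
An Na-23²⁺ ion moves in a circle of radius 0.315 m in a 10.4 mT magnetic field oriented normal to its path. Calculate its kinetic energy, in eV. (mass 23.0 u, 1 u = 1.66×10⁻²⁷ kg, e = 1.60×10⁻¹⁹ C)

v = qBr/m = (2×1.60×10^-19)(0.0104)(0.315) / (3.82×10^-26) = 2.75×10^4 m/s.
K = ½mv² = 0.5·(3.82×10^-26)·(2.75×10^4)² = 1.44×10^-17 J = 90.0 eV.

K ≈ 90.0 eV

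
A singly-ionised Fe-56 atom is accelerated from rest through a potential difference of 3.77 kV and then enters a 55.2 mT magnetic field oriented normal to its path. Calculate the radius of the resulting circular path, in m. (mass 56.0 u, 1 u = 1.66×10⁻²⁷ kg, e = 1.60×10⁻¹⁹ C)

r ≈ 1.20 m

The kinetic energy gained is K = qV = (1×1.60×10^-19)(3770) = 6.03×10^-16 J.
v = √(2K/m) = 1.14×10^5 m/s.
r = mv/(qB) = (9.30×10^-26)(1.14×10^5) / [(1×1.60×10^-19)(0.0552)] = 1.20 m.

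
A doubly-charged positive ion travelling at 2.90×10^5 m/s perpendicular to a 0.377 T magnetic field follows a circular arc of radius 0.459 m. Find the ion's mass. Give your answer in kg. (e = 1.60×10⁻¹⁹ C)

m ≈ 1.91×10^-25 kg

qvB = mv²/r ⇒ m = qBr/v.
m = (2×1.60×10^-19)(0.377)(0.459) / (2.90×10^5) = 1.91×10^-25 kg.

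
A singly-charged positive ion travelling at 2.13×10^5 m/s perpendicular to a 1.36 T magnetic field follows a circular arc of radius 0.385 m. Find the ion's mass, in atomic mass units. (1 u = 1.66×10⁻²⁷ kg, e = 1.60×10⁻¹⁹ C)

m ≈ 237 u

qvB = mv²/r ⇒ m = qBr/v.
m = (1×1.60×10^-19)(1.36)(0.385) / (2.13×10^5) = 3.93×10^-25 kg = 237 u.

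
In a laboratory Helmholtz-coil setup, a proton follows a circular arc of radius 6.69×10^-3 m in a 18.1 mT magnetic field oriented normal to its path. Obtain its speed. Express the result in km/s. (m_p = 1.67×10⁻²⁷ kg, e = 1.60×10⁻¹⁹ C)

From qvB = mv²/r, v = qBr/m.
v = (1×1.60×10^-19)(0.0181)(6.69×10^-3) / (1.67×10^-27) = 1.16×10^4 m/s.

v ≈ 11.6 km/s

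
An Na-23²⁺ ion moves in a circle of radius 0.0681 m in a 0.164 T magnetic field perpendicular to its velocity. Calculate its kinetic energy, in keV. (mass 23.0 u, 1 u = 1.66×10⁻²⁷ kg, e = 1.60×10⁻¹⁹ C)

K ≈ 1.05 keV

v = qBr/m = (2×1.60×10^-19)(0.164)(0.0681) / (3.82×10^-26) = 9.36×10^4 m/s.
K = ½mv² = 0.5·(3.82×10^-26)·(9.36×10^4)² = 1.67×10^-16 J = 1.05 keV.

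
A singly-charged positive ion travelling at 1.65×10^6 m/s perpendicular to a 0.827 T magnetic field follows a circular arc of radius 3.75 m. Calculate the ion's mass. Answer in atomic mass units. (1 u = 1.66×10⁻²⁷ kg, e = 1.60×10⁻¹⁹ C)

m ≈ 181 u

qvB = mv²/r ⇒ m = qBr/v.
m = (1×1.60×10^-19)(0.827)(3.75) / (1.65×10^6) = 3.01×10^-25 kg = 181 u.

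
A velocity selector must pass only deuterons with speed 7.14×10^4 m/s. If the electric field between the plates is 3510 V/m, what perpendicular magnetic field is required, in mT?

B ≈ 49.2 mT

qE = qvB ⇒ B = E/v = (3510) / (7.14×10^4) = 0.0492 T.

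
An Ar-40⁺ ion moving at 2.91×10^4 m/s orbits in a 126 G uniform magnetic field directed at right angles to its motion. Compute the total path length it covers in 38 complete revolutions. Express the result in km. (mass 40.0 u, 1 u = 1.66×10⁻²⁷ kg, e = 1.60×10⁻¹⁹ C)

L ≈ 0.229 km

r = mv/(qB) = 0.958 m, so one revolution covers 2πr = 6.02 m.
In 38 revolutions: L = 38·2πr = 229 m.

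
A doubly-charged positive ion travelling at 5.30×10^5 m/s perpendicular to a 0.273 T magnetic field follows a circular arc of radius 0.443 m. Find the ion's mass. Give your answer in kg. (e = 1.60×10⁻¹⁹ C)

m ≈ 7.30×10^-26 kg

qvB = mv²/r ⇒ m = qBr/v.
m = (2×1.60×10^-19)(0.273)(0.443) / (5.30×10^5) = 7.30×10^-26 kg.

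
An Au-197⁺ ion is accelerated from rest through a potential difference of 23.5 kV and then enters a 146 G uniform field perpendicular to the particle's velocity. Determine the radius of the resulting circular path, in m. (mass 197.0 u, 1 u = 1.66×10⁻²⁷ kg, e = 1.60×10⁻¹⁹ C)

r ≈ 21.2 m

The kinetic energy gained is K = qV = (1×1.60×10^-19)(2.35×10^4) = 3.76×10^-15 J.
v = √(2K/m) = 1.52×10^5 m/s.
r = mv/(qB) = (3.27×10^-25)(1.52×10^5) / [(1×1.60×10^-19)(0.0146)] = 21.2 m.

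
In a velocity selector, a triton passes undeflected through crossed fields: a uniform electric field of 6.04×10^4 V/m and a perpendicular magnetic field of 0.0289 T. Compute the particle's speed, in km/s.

For zero net force, qE = qvB, so v = E/B.
v = (6.04×10^4) / (0.0289) = 2.09×10^6 m/s.

v ≈ 2090 km/s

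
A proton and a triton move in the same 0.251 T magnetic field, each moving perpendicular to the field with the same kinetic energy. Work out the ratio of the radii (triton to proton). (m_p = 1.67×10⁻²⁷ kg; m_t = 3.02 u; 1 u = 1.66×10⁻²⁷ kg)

r = √(2mK)/(qB) ⇒ at equal K, r ∝ √m/q.
r_{triton}/r_{proton} = 1.73.

ratio ≈ 1.73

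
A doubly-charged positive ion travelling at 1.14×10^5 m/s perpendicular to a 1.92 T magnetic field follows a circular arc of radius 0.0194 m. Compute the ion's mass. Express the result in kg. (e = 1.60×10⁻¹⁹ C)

m ≈ 1.05×10^-25 kg

qvB = mv²/r ⇒ m = qBr/v.
m = (2×1.60×10^-19)(1.92)(0.0194) / (1.14×10^5) = 1.05×10^-25 kg.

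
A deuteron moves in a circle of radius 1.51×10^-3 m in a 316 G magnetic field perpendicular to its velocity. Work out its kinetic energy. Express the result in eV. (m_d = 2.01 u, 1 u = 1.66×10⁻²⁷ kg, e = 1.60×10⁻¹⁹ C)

K ≈ 0.0546 eV

v = qBr/m = (1×1.60×10^-19)(0.0316)(1.51×10^-3) / (3.34×10^-27) = 2290 m/s.
K = ½mv² = 0.5·(3.34×10^-27)·(2290)² = 8.73×10^-21 J = 0.0546 eV.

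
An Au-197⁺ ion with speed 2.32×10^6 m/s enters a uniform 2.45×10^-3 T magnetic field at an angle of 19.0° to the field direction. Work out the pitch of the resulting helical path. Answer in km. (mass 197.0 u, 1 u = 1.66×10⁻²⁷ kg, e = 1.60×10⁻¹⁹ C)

pitch ≈ 11.5 km

The velocity component along B is v∥ = v cos19.0° = 2.19×10^6 m/s.
The cyclotron period T = 2πm/(qB) = 5.24×10^-3 s is set by m, q, B alone.
Pitch = v∥·T = (2.19×10^6)(5.24×10^-3) = 1.15×10^4 m.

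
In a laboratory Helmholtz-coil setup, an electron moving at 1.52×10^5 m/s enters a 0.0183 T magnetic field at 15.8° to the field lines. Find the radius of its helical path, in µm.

Only the perpendicular component v⊥ = v sin15.8° = 4.14×10^4 m/s is bent by the field.
r = m v⊥ /(qB) = (9.11×10^-31)(4.14×10^4) / [(1×1.60×10^-19)(0.0183)] = 1.29×10^-5 m.

r ≈ 12.9 µm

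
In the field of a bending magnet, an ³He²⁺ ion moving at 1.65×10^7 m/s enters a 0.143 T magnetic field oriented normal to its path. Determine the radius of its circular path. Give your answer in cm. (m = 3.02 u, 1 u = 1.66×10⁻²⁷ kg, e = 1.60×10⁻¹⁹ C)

r ≈ 181 cm

The magnetic force provides the centripetal force: qvB = mv²/r, so r = mv/(qB).
r = (5.01×10^-27 kg)(1.65×10^7 m/s) / [(2×1.60×10^-19 C)(0.143 T)] = 1.81 m.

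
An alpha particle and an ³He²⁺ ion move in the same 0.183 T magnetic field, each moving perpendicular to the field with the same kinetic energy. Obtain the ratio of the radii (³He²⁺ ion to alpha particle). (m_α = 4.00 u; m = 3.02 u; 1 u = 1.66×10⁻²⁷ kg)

ratio ≈ 0.869

r = √(2mK)/(qB) ⇒ at equal K, r ∝ √m/q.
r_{³He²⁺ ion}/r_{alpha particle} = 0.869.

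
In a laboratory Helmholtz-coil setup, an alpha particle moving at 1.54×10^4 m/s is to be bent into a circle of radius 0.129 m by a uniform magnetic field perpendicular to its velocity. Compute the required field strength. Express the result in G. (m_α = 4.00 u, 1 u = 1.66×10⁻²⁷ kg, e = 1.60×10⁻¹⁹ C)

B ≈ 24.8 G

qvB = mv²/r gives B = mv/(qr).
B = (6.64×10^-27)(1.54×10^4) / [(2×1.60×10^-19)(0.129)] = 2.48×10^-3 T.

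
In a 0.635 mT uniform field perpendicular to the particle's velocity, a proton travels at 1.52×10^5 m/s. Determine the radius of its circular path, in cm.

The magnetic force provides the centripetal force: qvB = mv²/r, so r = mv/(qB).
r = (1.67×10^-27 kg)(1.52×10^5 m/s) / [(1×1.60×10^-19 C)(6.35×10^-4 T)] = 2.50 m.

r ≈ 250 cm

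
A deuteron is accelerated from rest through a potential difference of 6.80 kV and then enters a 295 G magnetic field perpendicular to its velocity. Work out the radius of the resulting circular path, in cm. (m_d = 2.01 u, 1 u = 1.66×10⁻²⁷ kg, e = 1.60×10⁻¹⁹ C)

r ≈ 57.1 cm

The kinetic energy gained is K = qV = (1×1.60×10^-19)(6800) = 1.09×10^-15 J.
v = √(2K/m) = 8.08×10^5 m/s.
r = mv/(qB) = (3.34×10^-27)(8.08×10^5) / [(1×1.60×10^-19)(0.0295)] = 0.571 m.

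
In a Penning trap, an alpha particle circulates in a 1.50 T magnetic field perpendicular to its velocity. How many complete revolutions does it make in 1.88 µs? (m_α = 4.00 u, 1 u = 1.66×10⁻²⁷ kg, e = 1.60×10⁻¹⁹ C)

N = 21

T = 2πm/(qB) = 2π(6.64×10^-27) / [(2×1.60×10^-19)(1.50)] = 8.6917×10^-8 s.
N = t/T = 1.88×10^-6 / 8.6917×10^-8 ≈ 21.63, so 21 complete revolutions.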